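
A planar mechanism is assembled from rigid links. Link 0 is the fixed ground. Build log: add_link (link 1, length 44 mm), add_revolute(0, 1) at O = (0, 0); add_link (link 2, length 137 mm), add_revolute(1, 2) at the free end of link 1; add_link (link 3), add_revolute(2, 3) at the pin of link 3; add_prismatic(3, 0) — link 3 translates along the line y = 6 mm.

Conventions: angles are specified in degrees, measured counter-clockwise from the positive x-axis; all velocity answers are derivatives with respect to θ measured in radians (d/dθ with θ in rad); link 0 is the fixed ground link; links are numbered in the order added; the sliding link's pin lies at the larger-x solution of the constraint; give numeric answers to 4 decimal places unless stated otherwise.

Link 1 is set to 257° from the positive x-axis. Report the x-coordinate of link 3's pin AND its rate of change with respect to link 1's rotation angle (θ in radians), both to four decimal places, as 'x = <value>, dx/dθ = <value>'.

geometry: r = 44 mm, L = 137 mm, e = 6 mm
crank pin P = (r cos θ, r sin θ) = (-9.897846, -42.872283)
h = r sin θ − e = -42.872283 − 6 = -48.872283
x = r cos θ + √(L² − h²) = -9.897846 + 127.986327 = 118.088481
dx/dθ = −r sin θ − h·r cos θ/√(L² − h²) (θ in radians; h = -48.872283) = 39.092736

x = 118.0885, dx/dθ = 39.0927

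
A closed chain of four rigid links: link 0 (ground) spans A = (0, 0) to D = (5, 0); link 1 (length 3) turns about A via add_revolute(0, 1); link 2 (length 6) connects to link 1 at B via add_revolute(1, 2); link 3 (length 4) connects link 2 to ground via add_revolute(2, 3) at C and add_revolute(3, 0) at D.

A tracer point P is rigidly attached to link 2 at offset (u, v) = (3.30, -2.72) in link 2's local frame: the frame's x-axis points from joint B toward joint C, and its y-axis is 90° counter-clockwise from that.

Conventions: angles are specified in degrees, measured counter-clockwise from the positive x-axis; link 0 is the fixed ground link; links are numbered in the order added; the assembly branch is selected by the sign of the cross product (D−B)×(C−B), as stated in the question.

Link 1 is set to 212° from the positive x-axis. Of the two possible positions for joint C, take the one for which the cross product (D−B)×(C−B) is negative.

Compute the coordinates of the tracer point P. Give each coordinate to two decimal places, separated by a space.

A=(0,0), D=(5.00,0)
B = A + 3.00·(cos212°, sin212°) = (-2.5441, -1.5898)
|BD| = 7.7098
circle(B,6.00) ∩ circle(D,4.00): a=5.1520, h=3.0753
  candidates: C₊=(1.8630,2.4818) cross=23.710; C₋=(3.1312,-3.5366) cross=-23.710
  branch - wants cross < 0 → take C=(3.1312,-3.5366) (cross=-23.710)
ex = (C−B)/|BC| = (0.9459,-0.3245); ey = (0.3245,0.9459)
P = B + 3.30·ex + -2.72·ey = (-0.3053,-5.2334)

-0.31 -5.23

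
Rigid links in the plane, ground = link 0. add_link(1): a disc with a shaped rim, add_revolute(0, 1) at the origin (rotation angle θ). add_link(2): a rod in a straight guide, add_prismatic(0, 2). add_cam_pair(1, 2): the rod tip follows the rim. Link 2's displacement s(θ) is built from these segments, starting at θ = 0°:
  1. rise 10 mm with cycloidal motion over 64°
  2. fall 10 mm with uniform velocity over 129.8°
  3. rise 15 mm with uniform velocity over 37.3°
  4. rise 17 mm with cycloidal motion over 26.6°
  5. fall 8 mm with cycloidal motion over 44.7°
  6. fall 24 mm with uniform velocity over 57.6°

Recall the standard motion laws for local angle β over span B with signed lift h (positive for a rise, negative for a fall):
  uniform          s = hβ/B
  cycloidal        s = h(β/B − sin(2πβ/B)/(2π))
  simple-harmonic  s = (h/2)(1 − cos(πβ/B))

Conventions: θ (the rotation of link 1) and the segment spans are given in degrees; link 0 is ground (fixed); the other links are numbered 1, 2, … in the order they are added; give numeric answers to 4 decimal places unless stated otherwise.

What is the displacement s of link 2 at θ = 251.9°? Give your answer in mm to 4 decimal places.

segment 1 (0° to 64°, cycloidal, h = 10) is passed completely: s = 0.0000 + (10) = 10.0000
segment 2 (64° to 193.8°, uniform, h = -10) is passed completely: s = 10.0000 + (-10) = 0.0000
segment 3 (193.8° to 231.1°, uniform, h = 15) is passed completely: s = 0.0000 + (15) = 15.0000
θ = 251.9° falls in segment 4 (231.1° to 257.7°, cycloidal, h = 17): β = 251.9 − 231.1 = 20.8°, B = 26.6°; Δs = 17·(0.7820 − sin(2π·0.7820)/(2π)) = 15.9445; s = 15.0000 + 15.9445 = 30.9445

30.9445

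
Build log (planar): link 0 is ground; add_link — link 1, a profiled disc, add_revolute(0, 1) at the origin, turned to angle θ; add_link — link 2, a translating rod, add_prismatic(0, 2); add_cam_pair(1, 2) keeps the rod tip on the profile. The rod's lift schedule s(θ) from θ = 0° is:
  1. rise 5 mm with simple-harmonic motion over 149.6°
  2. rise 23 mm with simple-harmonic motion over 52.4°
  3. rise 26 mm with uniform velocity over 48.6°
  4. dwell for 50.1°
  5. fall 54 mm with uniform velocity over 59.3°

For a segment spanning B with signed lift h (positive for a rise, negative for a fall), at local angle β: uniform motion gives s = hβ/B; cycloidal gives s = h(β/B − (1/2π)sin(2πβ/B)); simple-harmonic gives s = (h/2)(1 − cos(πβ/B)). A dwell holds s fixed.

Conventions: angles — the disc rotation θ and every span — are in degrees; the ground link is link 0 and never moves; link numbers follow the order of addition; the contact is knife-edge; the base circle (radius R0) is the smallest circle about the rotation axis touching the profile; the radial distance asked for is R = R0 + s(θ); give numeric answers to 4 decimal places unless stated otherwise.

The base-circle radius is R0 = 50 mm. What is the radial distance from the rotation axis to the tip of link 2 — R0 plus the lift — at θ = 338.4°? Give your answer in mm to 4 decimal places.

seg 1 [0°–149.6°] simple-harmonic, h=5: full span → s += 5 → s = 5.0000
seg 2 [149.6°–202°] simple-harmonic, h=23: full span → s += 23 → s = 28.0000
seg 3 [202°–250.6°] uniform, h=26: full span → s += 26 → s = 54.0000
seg 4 [250.6°–300.7°] dwell: s stays 54.0000
seg 5 [300.7°–360°] uniform, h=-54: θ=338.4° here. β=37.7, B=59.3. -54·37.7/59.3 = -34.3305 → s = 19.6695
R = R0 + s = 50 + 19.6695 = 69.6695

69.6695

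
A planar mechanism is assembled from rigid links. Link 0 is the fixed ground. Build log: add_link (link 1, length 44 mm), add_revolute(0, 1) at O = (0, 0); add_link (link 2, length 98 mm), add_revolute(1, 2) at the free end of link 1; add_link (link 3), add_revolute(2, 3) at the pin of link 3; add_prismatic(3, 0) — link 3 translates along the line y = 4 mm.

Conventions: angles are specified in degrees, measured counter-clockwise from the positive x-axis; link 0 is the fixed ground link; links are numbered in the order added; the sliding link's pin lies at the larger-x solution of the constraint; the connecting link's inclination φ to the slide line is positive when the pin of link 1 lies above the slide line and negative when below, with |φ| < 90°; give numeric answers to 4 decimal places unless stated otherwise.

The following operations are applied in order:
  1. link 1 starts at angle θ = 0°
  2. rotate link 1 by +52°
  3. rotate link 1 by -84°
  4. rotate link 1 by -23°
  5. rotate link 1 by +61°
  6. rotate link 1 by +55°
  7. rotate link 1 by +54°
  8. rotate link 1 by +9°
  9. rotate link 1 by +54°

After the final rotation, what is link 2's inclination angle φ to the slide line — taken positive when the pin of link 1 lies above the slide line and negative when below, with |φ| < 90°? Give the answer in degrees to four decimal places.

geometry: r = 44 mm, L = 98 mm, e = 4 mm; θ starts at 0°
rotate link 1 by +52°: θ ← 0° +52° = 52°
rotate link 1 by -84°: θ ← 52° -84° = -32°
rotate link 1 by -23°: θ ← -32° -23° = -55°
rotate link 1 by +61°: θ ← -55° +61° = 6°
rotate link 1 by +55°: θ ← 6° +55° = 61°
rotate link 1 by +54°: θ ← 61° +54° = 115°
rotate link 1 by +9°: θ ← 115° +9° = 124°
rotate link 1 by +54°: θ ← 124° +54° = 178°
h = r sin θ − e = 1.535578 − 4 = -2.464422
sin φ = h / L = -2.464422 / 98 = -0.02514716
φ = arcsin(-0.02514716) = -1.440978°

-1.4410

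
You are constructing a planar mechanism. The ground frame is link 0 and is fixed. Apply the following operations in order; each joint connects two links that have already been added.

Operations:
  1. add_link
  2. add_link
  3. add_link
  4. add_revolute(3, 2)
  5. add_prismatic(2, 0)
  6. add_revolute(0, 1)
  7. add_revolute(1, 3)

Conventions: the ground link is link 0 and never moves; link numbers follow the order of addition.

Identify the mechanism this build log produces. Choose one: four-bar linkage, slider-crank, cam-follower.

links: 4 (incl. ground); joints: 3 revolute, 1 prismatic, 0 higher (cam) pair, forming one closed loop
4 links, 3 revolutes + 1 prismatic in one loop → slider-crank

slider-crank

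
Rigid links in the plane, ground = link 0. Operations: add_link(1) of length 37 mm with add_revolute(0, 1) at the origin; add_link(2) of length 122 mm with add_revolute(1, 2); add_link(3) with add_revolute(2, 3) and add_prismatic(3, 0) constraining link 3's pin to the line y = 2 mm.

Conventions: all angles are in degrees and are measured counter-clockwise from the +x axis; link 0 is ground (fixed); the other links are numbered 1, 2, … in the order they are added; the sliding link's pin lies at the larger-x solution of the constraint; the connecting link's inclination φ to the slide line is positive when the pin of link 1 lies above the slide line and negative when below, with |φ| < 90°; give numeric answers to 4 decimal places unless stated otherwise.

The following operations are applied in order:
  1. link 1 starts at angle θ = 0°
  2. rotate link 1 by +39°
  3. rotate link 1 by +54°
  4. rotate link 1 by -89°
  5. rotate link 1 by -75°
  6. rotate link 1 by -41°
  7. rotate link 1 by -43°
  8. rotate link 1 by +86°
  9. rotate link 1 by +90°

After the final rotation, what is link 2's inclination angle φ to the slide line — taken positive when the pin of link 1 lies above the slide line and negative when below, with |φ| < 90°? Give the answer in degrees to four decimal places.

geometry: r = 37 mm, L = 122 mm, e = 2 mm; θ starts at 0°
rotate link 1 by +39°: θ ← 0° +39° = 39°
rotate link 1 by +54°: θ ← 39° +54° = 93°
rotate link 1 by -89°: θ ← 93° -89° = 4°
rotate link 1 by -75°: θ ← 4° -75° = -71°
rotate link 1 by -41°: θ ← -71° -41° = -112°
rotate link 1 by -43°: θ ← -112° -43° = -155°
rotate link 1 by +86°: θ ← -155° +86° = -69°
rotate link 1 by +90°: θ ← -69° +90° = 21°
h = r sin θ − e = 13.259614 − 2 = 11.259614
sin φ = h / L = 11.259614 / 122 = 0.09229192
φ = arcsin(0.09229192) = 5.295473°

5.2955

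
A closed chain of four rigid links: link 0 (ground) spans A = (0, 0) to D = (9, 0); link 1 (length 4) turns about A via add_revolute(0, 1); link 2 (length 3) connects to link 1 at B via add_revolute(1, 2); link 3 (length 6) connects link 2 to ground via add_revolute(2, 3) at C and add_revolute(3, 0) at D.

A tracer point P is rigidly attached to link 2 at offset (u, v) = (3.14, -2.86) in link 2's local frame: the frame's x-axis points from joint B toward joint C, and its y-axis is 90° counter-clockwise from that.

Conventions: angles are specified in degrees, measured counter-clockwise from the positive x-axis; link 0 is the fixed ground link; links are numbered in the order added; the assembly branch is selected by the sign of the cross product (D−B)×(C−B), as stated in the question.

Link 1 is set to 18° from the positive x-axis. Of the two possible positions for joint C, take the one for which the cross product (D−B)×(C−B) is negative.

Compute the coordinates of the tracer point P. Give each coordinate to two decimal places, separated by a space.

A=(0,0), D=(9.00,0)
B = A + 4.00·(cos18°, sin18°) = (3.8042, 1.2361)
|BD| = 5.3408
circle(B,3.00) ∩ circle(D,6.00): a=0.1427, h=2.9966
  candidates: C₊=(4.6366,4.1183) cross=16.004; C₋=(3.2495,-1.7122) cross=-16.004
  branch - wants cross < 0 → take C=(3.2495,-1.7122) (cross=-16.004)
ex = (C−B)/|BC| = (-0.1849,-0.9828); ey = (0.9828,-0.1849)
P = B + 3.14·ex + -2.86·ey = (0.4129,-1.3209)

0.41 -1.32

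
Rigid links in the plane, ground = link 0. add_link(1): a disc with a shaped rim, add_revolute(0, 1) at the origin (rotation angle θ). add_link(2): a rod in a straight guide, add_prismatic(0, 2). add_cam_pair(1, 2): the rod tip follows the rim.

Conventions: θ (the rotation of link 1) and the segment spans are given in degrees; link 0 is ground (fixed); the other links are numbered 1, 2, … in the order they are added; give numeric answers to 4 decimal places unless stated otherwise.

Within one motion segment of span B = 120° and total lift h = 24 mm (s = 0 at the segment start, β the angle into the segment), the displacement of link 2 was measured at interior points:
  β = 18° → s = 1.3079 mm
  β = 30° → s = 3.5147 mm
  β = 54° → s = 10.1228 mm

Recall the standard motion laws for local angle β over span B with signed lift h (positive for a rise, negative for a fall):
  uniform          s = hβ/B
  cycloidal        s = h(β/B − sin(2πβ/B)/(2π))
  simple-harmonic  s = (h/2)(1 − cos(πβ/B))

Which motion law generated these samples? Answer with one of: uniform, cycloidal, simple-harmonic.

candidates at β/B = r: uniform s = h·r (linear in β); cycloidal s = h·(r − sin(2πr)/(2π)); simple-harmonic s = (h/2)(1 − cos(πr))
β=18°: printed 1.3079 | uniform 3.6000, cycloidal 0.5098, simple-harmonic 1.3079
β=30°: printed 3.5147 | uniform 6.0000, cycloidal 2.1803, simple-harmonic 3.5147
β=54°: printed 10.1228 | uniform 10.8000, cycloidal 9.6196, simple-harmonic 10.1228
only one law matches every sample → simple-harmonic

simple-harmonic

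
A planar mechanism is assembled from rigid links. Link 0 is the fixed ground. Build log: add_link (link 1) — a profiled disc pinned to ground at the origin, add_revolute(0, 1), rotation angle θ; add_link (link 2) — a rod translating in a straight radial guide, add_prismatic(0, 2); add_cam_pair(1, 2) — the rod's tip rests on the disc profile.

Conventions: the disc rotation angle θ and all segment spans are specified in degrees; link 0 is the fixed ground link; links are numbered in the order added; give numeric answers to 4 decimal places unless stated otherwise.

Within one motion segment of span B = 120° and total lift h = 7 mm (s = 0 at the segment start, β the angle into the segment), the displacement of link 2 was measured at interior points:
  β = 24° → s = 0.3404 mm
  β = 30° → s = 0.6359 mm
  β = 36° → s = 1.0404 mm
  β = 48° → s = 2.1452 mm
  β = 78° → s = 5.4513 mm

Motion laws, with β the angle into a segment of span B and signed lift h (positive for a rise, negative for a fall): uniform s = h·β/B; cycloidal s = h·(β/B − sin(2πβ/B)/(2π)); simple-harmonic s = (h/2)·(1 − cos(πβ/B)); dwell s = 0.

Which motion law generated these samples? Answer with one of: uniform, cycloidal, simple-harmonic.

candidates at β/B = r: uniform s = h·r (linear in β); cycloidal s = h·(r − sin(2πr)/(2π)); simple-harmonic s = (h/2)(1 − cos(πr))
β=24°: printed 0.3404 | uniform 1.4000, cycloidal 0.3404, simple-harmonic 0.6684
β=30°: printed 0.6359 | uniform 1.7500, cycloidal 0.6359, simple-harmonic 1.0251
β=36°: printed 1.0404 | uniform 2.1000, cycloidal 1.0404, simple-harmonic 1.4428
β=48°: printed 2.1452 | uniform 2.8000, cycloidal 2.1452, simple-harmonic 2.4184
β=78°: printed 5.4513 | uniform 4.5500, cycloidal 5.4513, simple-harmonic 5.0890
only one law matches every sample → cycloidal

cycloidal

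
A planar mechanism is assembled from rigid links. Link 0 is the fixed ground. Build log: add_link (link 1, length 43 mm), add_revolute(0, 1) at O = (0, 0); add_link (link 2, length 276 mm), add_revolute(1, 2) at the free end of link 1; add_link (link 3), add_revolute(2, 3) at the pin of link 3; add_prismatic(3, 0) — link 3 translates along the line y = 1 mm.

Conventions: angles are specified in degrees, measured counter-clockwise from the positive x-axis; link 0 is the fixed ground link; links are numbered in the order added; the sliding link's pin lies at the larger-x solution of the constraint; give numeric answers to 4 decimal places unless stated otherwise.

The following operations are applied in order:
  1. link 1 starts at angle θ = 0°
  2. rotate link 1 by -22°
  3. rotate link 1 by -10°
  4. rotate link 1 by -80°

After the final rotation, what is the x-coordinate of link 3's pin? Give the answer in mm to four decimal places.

geometry: r = 43 mm, L = 276 mm, e = 1 mm; θ starts at 0°
rotate link 1 by -22°: θ ← 0° -22° = -22°
rotate link 1 by -10°: θ ← -22° -10° = -32°
rotate link 1 by -80°: θ ← -32° -80° = -112°
crank pin P = (r cos θ, r sin θ) = (-16.108084, -39.868906)
h = r sin θ − e = -39.868906 − 1 = -40.868906
x = r cos θ + √(L² − h²) = -16.108084 + 272.957382 = 256.849299

256.8493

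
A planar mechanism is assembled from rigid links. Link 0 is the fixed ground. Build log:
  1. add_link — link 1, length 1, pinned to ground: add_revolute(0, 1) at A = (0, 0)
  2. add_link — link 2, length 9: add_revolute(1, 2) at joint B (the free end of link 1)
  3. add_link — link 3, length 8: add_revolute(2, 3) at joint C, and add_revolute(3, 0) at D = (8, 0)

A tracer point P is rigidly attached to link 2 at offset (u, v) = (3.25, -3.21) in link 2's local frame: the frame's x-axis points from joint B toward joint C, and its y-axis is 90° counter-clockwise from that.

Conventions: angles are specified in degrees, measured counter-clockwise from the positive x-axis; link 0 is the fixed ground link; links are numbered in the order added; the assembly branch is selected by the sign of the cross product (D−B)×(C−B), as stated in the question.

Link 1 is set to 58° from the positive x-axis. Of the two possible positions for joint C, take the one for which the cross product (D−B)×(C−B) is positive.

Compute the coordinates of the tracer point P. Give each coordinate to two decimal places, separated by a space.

A=(0,0), D=(8.00,0)
B = A + 1.00·(cos58°, sin58°) = (0.5299, 0.8480)
|BD| = 7.5181
circle(B,9.00) ∩ circle(D,8.00): a=4.8896, h=7.5559
  candidates: C₊=(6.2407,7.8041) cross=56.806; C₋=(4.5360,-7.2112) cross=-56.806
  branch + wants cross > 0 → take C=(6.2407,7.8041) (cross=56.806)
ex = (C−B)/|BC| = (0.6345,0.7729); ey = (-0.7729,0.6345)
P = B + 3.25·ex + -3.21·ey = (5.0731,1.3231)

5.07 1.32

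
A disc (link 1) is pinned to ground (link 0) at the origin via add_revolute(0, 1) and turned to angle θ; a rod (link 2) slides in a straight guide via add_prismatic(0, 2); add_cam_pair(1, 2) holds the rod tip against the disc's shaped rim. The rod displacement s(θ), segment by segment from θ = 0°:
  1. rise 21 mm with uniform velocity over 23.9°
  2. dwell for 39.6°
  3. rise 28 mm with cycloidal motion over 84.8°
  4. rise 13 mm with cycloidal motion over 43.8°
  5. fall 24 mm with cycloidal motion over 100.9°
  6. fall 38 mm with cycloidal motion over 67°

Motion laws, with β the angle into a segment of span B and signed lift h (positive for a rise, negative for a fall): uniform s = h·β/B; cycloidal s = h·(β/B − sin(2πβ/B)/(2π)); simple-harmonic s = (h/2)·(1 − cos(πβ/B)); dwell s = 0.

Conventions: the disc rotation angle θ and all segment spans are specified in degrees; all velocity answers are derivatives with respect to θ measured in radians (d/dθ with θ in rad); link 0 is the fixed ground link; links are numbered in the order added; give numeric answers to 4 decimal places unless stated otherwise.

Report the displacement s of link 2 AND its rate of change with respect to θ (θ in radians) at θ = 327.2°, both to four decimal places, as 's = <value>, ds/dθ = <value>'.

segment 1 (0° to 23.9°, uniform, h = 21) is passed completely: s = 0.0000 + (21) = 21.0000
segment 2 (23.9° to 63.5°, dwell): s unchanged at 21.0000
segment 3 (63.5° to 148.3°, cycloidal, h = 28) is passed completely: s = 21.0000 + (28) = 49.0000
segment 4 (148.3° to 192.1°, cycloidal, h = 13) is passed completely: s = 49.0000 + (13) = 62.0000
segment 5 (192.1° to 293°, cycloidal, h = -24) is passed completely: s = 62.0000 + (-24) = 38.0000
θ = 327.2° falls in segment 6 (293° to 360°, cycloidal, h = -38): β = 327.2 − 293 = 34.2°, B = 67°; Δs = -38·(0.5104 − sin(2π·0.5104)/(2π)) = -19.7937; s = 38.0000 − 19.7937 = 18.2063
velocity in seg [293°–360°] (cycloidal), θ in radians: β = 34.2° = 0.5969 rad, B = 67° = 1.1694 rad; ds/dθ = (h/B)(1 − cos(2πβ/B)) = ((-38)/1.1694)(1 − cos(2π·0.5104)) = -64.922235 mm/rad

s = 18.2063, ds/dθ = -64.9222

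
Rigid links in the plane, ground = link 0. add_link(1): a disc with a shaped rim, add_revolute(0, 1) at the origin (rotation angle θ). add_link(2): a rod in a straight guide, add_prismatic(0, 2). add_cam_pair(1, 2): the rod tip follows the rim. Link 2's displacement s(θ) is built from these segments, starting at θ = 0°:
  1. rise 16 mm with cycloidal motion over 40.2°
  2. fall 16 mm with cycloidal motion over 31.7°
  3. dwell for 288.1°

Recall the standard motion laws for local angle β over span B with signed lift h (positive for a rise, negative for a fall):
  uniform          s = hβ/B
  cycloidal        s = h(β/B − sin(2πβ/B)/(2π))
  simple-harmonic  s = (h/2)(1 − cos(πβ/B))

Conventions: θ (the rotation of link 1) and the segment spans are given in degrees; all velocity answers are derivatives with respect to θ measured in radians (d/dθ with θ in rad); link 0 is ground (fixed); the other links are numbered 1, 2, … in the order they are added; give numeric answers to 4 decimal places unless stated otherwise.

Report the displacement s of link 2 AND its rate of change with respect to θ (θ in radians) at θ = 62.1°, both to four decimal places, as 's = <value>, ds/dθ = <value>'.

segment 1 (0° to 40.2°, cycloidal, h = 16) is passed completely: s = 0.0000 + (16) = 16.0000
θ = 62.1° falls in segment 2 (40.2° to 71.9°, cycloidal, h = -16): β = 62.1 − 40.2 = 21.9°, B = 31.7°; Δs = -16·(0.6909 − sin(2π·0.6909)/(2π)) = -13.4263; s = 16.0000 − 13.4263 = 2.5737
velocity in seg [40.2°–71.9°] (cycloidal), θ in radians: β = 21.9° = 0.3822 rad, B = 31.7° = 0.5533 rad; ds/dθ = (h/B)(1 − cos(2πβ/B)) = ((-16)/0.5533)(1 − cos(2π·0.6909)) = -39.420754 mm/rad

s = 2.5737, ds/dθ = -39.4208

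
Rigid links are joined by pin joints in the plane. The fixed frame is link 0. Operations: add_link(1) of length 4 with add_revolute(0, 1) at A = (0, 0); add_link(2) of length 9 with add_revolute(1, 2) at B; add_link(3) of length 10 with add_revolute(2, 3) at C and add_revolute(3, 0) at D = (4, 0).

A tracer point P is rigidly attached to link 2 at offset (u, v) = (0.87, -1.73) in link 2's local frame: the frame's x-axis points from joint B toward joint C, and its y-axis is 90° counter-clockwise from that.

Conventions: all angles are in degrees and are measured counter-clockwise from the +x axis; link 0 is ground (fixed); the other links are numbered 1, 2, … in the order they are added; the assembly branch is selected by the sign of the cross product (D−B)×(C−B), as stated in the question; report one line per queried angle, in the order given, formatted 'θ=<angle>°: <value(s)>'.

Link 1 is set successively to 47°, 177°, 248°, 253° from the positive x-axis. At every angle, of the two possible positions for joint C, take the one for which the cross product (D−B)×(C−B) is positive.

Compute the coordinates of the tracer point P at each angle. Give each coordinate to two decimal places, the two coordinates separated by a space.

A=(0,0), D=(4.00,0)
θ=47°: B = A + 4.00·(cos47°, sin47°) = (2.7280, 2.9254)
θ=47°: |BD| = 3.1900
θ=47°: circle(B,9.00) ∩ circle(D,10.00): a=-1.3831, h=8.8931
θ=47°:   candidates: C₊=(10.3320,7.7399) cross=28.369; C₋=(-5.9790,0.6477) cross=-28.369
θ=47°:   branch + wants cross > 0 → take C=(10.3320,7.7399) (cross=28.369)
θ=47°: ex = (C−B)/|BC| = (0.8449,0.5349); ey = (-0.5349,0.8449)
θ=47°: P = B + 0.87·ex + -1.73·ey = (4.3885,1.9292)
θ=177°: B = A + 4.00·(cos177°, sin177°) = (-3.9945, 0.2093)
θ=177°: |BD| = 7.9973
θ=177°: circle(B,9.00) ∩ circle(D,10.00): a=2.8107, h=8.5498
θ=177°:   candidates: C₊=(-0.9610,8.6827) cross=68.375; C₋=(-1.4086,-8.4111) cross=-68.375
θ=177°:   branch + wants cross > 0 → take C=(-0.9610,8.6827) (cross=68.375)
θ=177°: ex = (C−B)/|BC| = (0.3371,0.9415); ey = (-0.9415,0.3371)
θ=177°: P = B + 0.87·ex + -1.73·ey = (-2.0725,0.4453)
θ=248°: B = A + 4.00·(cos248°, sin248°) = (-1.4984, -3.7087)
θ=248°: |BD| = 6.6323
θ=248°: circle(B,9.00) ∩ circle(D,10.00): a=1.8838, h=8.8006
θ=248°:   candidates: C₊=(-4.8580,4.6407) cross=58.369; C₋=(4.9845,-9.9514) cross=-58.369
θ=248°:   branch + wants cross > 0 → take C=(-4.8580,4.6407) (cross=58.369)
θ=248°: ex = (C−B)/|BC| = (-0.3733,0.9277); ey = (-0.9277,-0.3733)
θ=248°: P = B + 0.87·ex + -1.73·ey = (-0.2182,-2.2558)
θ=253°: B = A + 4.00·(cos253°, sin253°) = (-1.1695, -3.8252)
θ=253°: |BD| = 6.4309
θ=253°: circle(B,9.00) ∩ circle(D,10.00): a=1.7382, h=8.8306
θ=253°:   candidates: C₊=(-5.0249,4.3072) cross=56.788; C₋=(5.4804,-9.8898) cross=-56.788
θ=253°:   branch + wants cross > 0 → take C=(-5.0249,4.3072) (cross=56.788)
θ=253°: ex = (C−B)/|BC| = (-0.4284,0.9036); ey = (-0.9036,-0.4284)
θ=253°: P = B + 0.87·ex + -1.73·ey = (0.0211,-2.2980)

θ=47°: 4.39 1.93
θ=177°: -2.07 0.45
θ=248°: -0.22 -2.26
θ=253°: 0.02 -2.30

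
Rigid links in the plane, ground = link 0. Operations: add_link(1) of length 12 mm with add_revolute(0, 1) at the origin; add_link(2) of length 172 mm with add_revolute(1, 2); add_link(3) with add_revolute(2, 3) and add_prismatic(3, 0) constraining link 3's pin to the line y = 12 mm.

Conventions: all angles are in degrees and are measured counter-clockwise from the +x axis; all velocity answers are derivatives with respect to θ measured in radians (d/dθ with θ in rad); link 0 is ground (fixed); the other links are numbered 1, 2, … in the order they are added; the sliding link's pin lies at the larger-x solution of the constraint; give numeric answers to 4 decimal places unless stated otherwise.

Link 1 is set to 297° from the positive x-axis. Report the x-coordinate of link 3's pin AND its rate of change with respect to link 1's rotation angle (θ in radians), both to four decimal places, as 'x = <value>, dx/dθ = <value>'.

geometry: r = 12 mm, L = 172 mm, e = 12 mm
crank pin P = (r cos θ, r sin θ) = (5.447886, -10.692078)
h = r sin θ − e = -10.692078 − 12 = -22.692078
x = r cos θ + √(L² − h²) = 5.447886 + 170.496538 = 175.944424
dx/dθ = −r sin θ − h·r cos θ/√(L² − h²) (θ in radians; h = -22.692078) = 11.417160

x = 175.9444, dx/dθ = 11.4172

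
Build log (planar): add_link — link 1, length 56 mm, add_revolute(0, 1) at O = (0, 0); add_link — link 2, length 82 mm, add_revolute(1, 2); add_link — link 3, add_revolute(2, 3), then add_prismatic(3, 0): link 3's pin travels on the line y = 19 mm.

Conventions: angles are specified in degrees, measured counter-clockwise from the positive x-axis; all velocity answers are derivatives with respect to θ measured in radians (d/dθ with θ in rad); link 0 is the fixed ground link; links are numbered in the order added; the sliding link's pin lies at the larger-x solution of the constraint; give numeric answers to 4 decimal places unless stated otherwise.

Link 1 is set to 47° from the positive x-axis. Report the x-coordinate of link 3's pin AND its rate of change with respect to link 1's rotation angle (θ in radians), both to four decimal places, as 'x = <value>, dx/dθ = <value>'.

geometry: r = 56 mm, L = 82 mm, e = 19 mm
crank pin P = (r cos θ, r sin θ) = (38.191908, 40.955807)
h = r sin θ − e = 40.955807 − 19 = 21.955807
x = r cos θ + √(L² − h²) = 38.191908 + 79.005965 = 117.197873
dx/dθ = −r sin θ − h·r cos θ/√(L² − h²) (θ in radians; h = 21.955807) = -51.569363

x = 117.1979, dx/dθ = -51.5694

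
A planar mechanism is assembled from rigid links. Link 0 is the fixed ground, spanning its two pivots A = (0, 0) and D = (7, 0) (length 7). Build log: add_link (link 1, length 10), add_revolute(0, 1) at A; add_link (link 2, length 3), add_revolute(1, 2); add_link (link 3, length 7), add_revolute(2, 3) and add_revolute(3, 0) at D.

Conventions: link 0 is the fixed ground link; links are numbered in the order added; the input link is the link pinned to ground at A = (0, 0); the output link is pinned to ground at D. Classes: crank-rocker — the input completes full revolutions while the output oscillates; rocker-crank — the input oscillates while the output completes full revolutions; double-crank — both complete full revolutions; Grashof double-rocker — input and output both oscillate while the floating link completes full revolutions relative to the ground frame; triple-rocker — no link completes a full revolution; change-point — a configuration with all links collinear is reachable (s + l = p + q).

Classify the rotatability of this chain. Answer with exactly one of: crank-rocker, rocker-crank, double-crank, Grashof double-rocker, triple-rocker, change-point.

lengths: ground=7, input=10, coupler=3, output=7
sorted: s=3 (shortest), l=10 (longest), p+q=14
s + l = 13 vs p + q = 14
s + l < p + q (Grashof) with shortest = coupler link → Grashof double-rocker

Grashof double-rocker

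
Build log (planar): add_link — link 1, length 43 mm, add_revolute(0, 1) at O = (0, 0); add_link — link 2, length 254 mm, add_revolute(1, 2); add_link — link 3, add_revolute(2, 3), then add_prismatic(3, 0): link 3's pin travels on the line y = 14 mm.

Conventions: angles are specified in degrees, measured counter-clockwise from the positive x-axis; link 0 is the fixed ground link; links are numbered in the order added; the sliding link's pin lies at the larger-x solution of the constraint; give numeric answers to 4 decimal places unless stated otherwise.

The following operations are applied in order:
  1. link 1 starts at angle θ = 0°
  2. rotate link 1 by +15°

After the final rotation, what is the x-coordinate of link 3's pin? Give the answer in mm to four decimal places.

geometry: r = 43 mm, L = 254 mm, e = 14 mm; θ starts at 0°
rotate link 1 by +15°: θ ← 0° +15° = 15°
crank pin P = (r cos θ, r sin θ) = (41.534811, 11.129219)
h = r sin θ − e = 11.129219 − 14 = -2.870781
x = r cos θ + √(L² − h²) = 41.534811 + 253.983776 = 295.518587

295.5186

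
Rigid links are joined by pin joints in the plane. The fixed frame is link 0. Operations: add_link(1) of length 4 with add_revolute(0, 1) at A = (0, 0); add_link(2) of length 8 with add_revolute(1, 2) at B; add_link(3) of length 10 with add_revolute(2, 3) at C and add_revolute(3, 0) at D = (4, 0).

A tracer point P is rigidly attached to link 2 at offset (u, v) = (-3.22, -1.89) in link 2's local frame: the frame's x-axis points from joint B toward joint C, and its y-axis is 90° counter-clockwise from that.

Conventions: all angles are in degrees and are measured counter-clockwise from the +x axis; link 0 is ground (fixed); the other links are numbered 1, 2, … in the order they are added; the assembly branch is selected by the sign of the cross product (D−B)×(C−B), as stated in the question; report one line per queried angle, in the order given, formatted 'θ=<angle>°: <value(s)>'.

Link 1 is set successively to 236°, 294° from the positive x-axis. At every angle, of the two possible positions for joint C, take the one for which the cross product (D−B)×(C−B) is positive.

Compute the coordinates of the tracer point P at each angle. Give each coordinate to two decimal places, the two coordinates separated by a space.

A=(0,0), D=(4.00,0)
θ=236°: B = A + 4.00·(cos236°, sin236°) = (-2.2368, -3.3162)
θ=236°: |BD| = 7.0636
θ=236°: circle(B,8.00) ∩ circle(D,10.00): a=0.9835, h=7.9393
θ=236°:   candidates: C₊=(-5.0957,4.1556) cross=56.080; C₋=(2.3589,-9.8644) cross=-56.080
θ=236°:   branch + wants cross > 0 → take C=(-5.0957,4.1556) (cross=56.080)
θ=236°: ex = (C−B)/|BC| = (-0.3574,0.9340); ey = (-0.9340,-0.3574)
θ=236°: P = B + -3.22·ex + -1.89·ey = (0.6791,-5.6481)
θ=294°: B = A + 4.00·(cos294°, sin294°) = (1.6269, -3.6542)
θ=294°: |BD| = 4.3571
θ=294°: circle(B,8.00) ∩ circle(D,10.00): a=-1.9526, h=7.7580
θ=294°:   candidates: C₊=(-5.9430,-1.0665) cross=33.803; C₋=(7.0699,-9.5171) cross=-33.803
θ=294°:   branch + wants cross > 0 → take C=(-5.9430,-1.0665) (cross=33.803)
θ=294°: ex = (C−B)/|BC| = (-0.9462,0.3235); ey = (-0.3235,-0.9462)
θ=294°: P = B + -3.22·ex + -1.89·ey = (5.2852,-2.9073)

θ=236°: 0.68 -5.65
θ=294°: 5.29 -2.91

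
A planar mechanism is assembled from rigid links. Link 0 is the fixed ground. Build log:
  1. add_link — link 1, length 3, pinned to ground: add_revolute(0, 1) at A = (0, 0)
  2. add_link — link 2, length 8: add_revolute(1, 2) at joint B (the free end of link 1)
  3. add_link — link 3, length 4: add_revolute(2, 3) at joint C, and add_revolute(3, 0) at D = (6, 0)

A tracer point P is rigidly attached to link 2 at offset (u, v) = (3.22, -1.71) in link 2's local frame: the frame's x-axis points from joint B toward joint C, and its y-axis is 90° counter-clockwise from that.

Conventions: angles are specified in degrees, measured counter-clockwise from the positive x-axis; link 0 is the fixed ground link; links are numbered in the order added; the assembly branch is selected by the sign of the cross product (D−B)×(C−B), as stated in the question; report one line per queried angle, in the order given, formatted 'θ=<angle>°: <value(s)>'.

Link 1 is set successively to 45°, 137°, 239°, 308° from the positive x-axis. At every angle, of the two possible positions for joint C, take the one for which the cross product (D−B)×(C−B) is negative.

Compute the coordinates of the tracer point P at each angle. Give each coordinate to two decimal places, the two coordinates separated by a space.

A=(0,0), D=(6.00,0)
θ=45°: B = A + 3.00·(cos45°, sin45°) = (2.1213, 2.1213)
θ=45°: |BD| = 4.4209
θ=45°: circle(B,8.00) ∩ circle(D,4.00): a=7.6392, h=2.3753
θ=45°:   candidates: C₊=(9.9634,0.5397) cross=10.501; C₋=(7.6838,-3.6283) cross=-10.501
θ=45°:   branch - wants cross < 0 → take C=(7.6838,-3.6283) (cross=-10.501)
θ=45°: ex = (C−B)/|BC| = (0.6953,-0.7187); ey = (0.7187,0.6953)
θ=45°: P = B + 3.22·ex + -1.71·ey = (3.1313,-1.3819)
θ=137°: B = A + 3.00·(cos137°, sin137°) = (-2.1941, 2.0460)
θ=137°: |BD| = 8.4456
θ=137°: circle(B,8.00) ∩ circle(D,4.00): a=7.0645, h=3.7540
θ=137°:   candidates: C₊=(5.5695,3.9768) cross=31.705; C₋=(3.7506,-3.3076) cross=-31.705
θ=137°:   branch - wants cross < 0 → take C=(3.7506,-3.3076) (cross=-31.705)
θ=137°: ex = (C−B)/|BC| = (0.7431,-0.6692); ey = (0.6692,0.7431)
θ=137°: P = B + 3.22·ex + -1.71·ey = (-0.9457,-1.3795)
θ=239°: B = A + 3.00·(cos239°, sin239°) = (-1.5451, -2.5715)
θ=239°: |BD| = 7.9713
θ=239°: circle(B,8.00) ∩ circle(D,4.00): a=6.9964, h=3.8794
θ=239°:   candidates: C₊=(3.8258,3.3575) cross=30.924; C₋=(6.3288,-3.9865) cross=-30.924
θ=239°:   branch - wants cross < 0 → take C=(6.3288,-3.9865) (cross=-30.924)
θ=239°: ex = (C−B)/|BC| = (0.9842,-0.1769); ey = (0.1769,0.9842)
θ=239°: P = B + 3.22·ex + -1.71·ey = (1.3217,-4.8241)
θ=308°: B = A + 3.00·(cos308°, sin308°) = (1.8470, -2.3640)
θ=308°: |BD| = 4.7787
θ=308°: circle(B,8.00) ∩ circle(D,4.00): a=7.4116, h=3.0113
θ=308°:   candidates: C₊=(6.7985,3.9195) cross=14.390; C₋=(9.7778,-1.3145) cross=-14.390
θ=308°:   branch - wants cross < 0 → take C=(9.7778,-1.3145) (cross=-14.390)
θ=308°: ex = (C−B)/|BC| = (0.9914,0.1312); ey = (-0.1312,0.9914)
θ=308°: P = B + 3.22·ex + -1.71·ey = (5.2635,-3.6368)

θ=45°: 3.13 -1.38
θ=137°: -0.95 -1.38
θ=239°: 1.32 -4.82
θ=308°: 5.26 -3.64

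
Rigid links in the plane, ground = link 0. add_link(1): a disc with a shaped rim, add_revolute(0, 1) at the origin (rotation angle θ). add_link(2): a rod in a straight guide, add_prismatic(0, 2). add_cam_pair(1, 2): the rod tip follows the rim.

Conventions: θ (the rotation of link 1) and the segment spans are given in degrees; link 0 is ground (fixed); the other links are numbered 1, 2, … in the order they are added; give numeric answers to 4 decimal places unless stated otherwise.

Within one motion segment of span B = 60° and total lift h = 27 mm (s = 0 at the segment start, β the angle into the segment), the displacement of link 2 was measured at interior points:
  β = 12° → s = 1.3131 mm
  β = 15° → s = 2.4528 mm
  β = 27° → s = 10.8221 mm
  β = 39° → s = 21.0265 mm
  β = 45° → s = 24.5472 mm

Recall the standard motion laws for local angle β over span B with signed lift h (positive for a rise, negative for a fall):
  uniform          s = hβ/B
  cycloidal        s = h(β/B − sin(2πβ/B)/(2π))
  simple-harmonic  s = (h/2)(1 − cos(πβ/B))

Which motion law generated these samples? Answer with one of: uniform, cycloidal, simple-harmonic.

candidates at β/B = r: uniform s = h·r (linear in β); cycloidal s = h·(r − sin(2πr)/(2π)); simple-harmonic s = (h/2)(1 − cos(πr))
β=12°: printed 1.3131 | uniform 5.4000, cycloidal 1.3131, simple-harmonic 2.5783
β=15°: printed 2.4528 | uniform 6.7500, cycloidal 2.4528, simple-harmonic 3.9541
β=27°: printed 10.8221 | uniform 12.1500, cycloidal 10.8221, simple-harmonic 11.3881
β=39°: printed 21.0265 | uniform 17.5500, cycloidal 21.0265, simple-harmonic 19.6289
β=45°: printed 24.5472 | uniform 20.2500, cycloidal 24.5472, simple-harmonic 23.0459
only one law matches every sample → cycloidal

cycloidal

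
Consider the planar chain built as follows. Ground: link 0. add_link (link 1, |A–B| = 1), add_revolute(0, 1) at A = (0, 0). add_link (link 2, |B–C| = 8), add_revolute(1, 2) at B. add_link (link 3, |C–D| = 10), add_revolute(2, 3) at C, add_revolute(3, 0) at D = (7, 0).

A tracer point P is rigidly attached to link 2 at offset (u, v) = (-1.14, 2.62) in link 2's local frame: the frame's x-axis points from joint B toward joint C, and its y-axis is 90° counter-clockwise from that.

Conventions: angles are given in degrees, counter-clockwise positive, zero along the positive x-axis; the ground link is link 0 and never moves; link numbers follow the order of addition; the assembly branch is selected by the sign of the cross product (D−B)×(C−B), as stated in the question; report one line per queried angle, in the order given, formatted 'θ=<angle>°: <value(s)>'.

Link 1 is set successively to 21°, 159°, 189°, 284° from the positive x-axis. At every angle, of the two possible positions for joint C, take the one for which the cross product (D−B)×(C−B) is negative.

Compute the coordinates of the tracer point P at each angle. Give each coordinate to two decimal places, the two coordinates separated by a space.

A=(0,0), D=(7.00,0)
θ=21°: B = A + 1.00·(cos21°, sin21°) = (0.9336, 0.3584)
θ=21°: |BD| = 6.0770
θ=21°: circle(B,8.00) ∩ circle(D,10.00): a=0.0765, h=7.9996
θ=21°:   candidates: C₊=(1.4817,8.3396) cross=48.614; C₋=(0.5382,-7.6319) cross=-48.614
θ=21°:   branch - wants cross < 0 → take C=(0.5382,-7.6319) (cross=-48.614)
θ=21°: ex = (C−B)/|BC| = (-0.0494,-0.9988); ey = (0.9988,-0.0494)
θ=21°: P = B + -1.14·ex + 2.62·ey = (3.6067,1.3675)
θ=159°: B = A + 1.00·(cos159°, sin159°) = (-0.9336, 0.3584)
θ=159°: |BD| = 7.9417
θ=159°: circle(B,8.00) ∩ circle(D,10.00): a=1.7043, h=7.8164
θ=159°:   candidates: C₊=(1.1217,8.0898) cross=62.075; C₋=(0.4163,-7.5269) cross=-62.075
θ=159°:   branch - wants cross < 0 → take C=(0.4163,-7.5269) (cross=-62.075)
θ=159°: ex = (C−B)/|BC| = (0.1687,-0.9857); ey = (0.9857,0.1687)
θ=159°: P = B + -1.14·ex + 2.62·ey = (1.4565,1.9241)
θ=189°: B = A + 1.00·(cos189°, sin189°) = (-0.9877, -0.1564)
θ=189°: |BD| = 7.9892
θ=189°: circle(B,8.00) ∩ circle(D,10.00): a=1.7416, h=7.8081
θ=189°:   candidates: C₊=(0.6007,7.6843) cross=62.381; C₋=(0.9064,-7.9290) cross=-62.381
θ=189°:   branch - wants cross < 0 → take C=(0.9064,-7.9290) (cross=-62.381)
θ=189°: ex = (C−B)/|BC| = (0.2368,-0.9716); ey = (0.9716,0.2368)
θ=189°: P = B + -1.14·ex + 2.62·ey = (1.2879,1.5715)
θ=284°: B = A + 1.00·(cos284°, sin284°) = (0.2419, -0.9703)
θ=284°: |BD| = 6.8274
θ=284°: circle(B,8.00) ∩ circle(D,10.00): a=0.7772, h=7.9622
θ=284°:   candidates: C₊=(-0.1203,7.0215) cross=54.361; C₋=(2.1428,-8.7412) cross=-54.361
θ=284°:   branch - wants cross < 0 → take C=(2.1428,-8.7412) (cross=-54.361)
θ=284°: ex = (C−B)/|BC| = (0.2376,-0.9714); ey = (0.9714,0.2376)
θ=284°: P = B + -1.14·ex + 2.62·ey = (2.5160,0.7596)

θ=21°: 3.61 1.37
θ=159°: 1.46 1.92
θ=189°: 1.29 1.57
θ=284°: 2.52 0.76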